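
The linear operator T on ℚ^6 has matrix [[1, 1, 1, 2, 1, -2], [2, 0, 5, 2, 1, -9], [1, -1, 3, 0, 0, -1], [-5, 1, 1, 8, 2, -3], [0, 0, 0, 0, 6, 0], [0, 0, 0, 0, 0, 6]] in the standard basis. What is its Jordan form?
The characteristic polynomial is det(xI - A) = (x - 6)^3(x - 4)(x - 1)^2, so the eigenvalues are 1 (algebraic multiplicity 2), 4 (algebraic multiplicity 1), 6 (algebraic multiplicity 3).

For λ = 1: rank(A - I) = 5, rank((A - I)^2) = 4. The eigenspace has dimension 6 - 5 = 1, so there is 1 Jordan block; the rank sequence gives block sizes [2].

For λ = 4: algebraic multiplicity 1 gives one 1×1 block.

For λ = 6: rank(A - 6I) = 4, rank((A - 6I)^2) = 3. The eigenspace has dimension 6 - 4 = 2, so there are 2 Jordan blocks; the rank sequence gives block sizes [2, 1].

Assembling the blocks gives the Jordan form J above.

J = [[1, 1, 0, 0, 0, 0], [0, 1, 0, 0, 0, 0], [0, 0, 4, 0, 0, 0], [0, 0, 0, 6, 1, 0], [0, 0, 0, 0, 6, 0], [0, 0, 0, 0, 0, 6]]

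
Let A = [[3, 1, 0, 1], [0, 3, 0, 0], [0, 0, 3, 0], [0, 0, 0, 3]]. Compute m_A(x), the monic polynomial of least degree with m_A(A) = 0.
m_A(x) = (x - 3)^2

The characteristic polynomial factors as (x - 3)^4. The minimal polynomial is ∏(x - λ)^{k_λ} where k_λ is the size of the largest Jordan block at λ.

For λ = 3: rank(A - 3I) = 1, and the largest Jordan block has size 2 (the smallest k with rank((A - 3I)^k) = rank((A - 3I)^(k+1))).

So m_A(x) = (x - 3)^2.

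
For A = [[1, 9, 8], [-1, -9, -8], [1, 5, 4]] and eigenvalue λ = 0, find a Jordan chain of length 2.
v_1 = [[-1, 0, 0]]^T, v_2 = [[-1, 1, -1]]^T

We seek v_1 ∈ ker(A^2) \ ker(A), then set v_{i+1} = A v_i.

One such chain is v_1 = [[-1, 0, 0]]^T, v_2 = [[-1, 1, -1]]^T. Check: A v_2 = [[0, 0, 0]]^T = 0.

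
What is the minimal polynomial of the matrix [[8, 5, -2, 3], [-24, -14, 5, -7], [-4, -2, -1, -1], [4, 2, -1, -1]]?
The characteristic polynomial factors as (x + 2)^4. The minimal polynomial is ∏(x - λ)^{k_λ} where k_λ is the size of the largest Jordan block at λ.

For λ = -2: rank(A + 2I) = 2, and the largest Jordan block has size 2 (the smallest k with rank((A + 2I)^k) = rank((A + 2I)^(k+1))).

So m_A(x) = (x + 2)^2.

m_A(x) = (x + 2)^2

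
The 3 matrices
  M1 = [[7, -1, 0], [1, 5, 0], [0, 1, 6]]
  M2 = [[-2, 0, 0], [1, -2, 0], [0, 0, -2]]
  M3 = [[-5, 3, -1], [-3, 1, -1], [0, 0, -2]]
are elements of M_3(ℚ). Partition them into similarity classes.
Characteristic polynomials: χ_{M1} = (x - 6)^3, χ_{M2} = (x + 2)^3, χ_{M3} = (x + 2)^3.

{M1}: invariant factors (x - 6)^3.

{M2, M3}: invariant factors x + 2, (x + 2)^2.

Matrices are similar if and only if their invariant-factor lists agree; the partition into similarity classes is {M1}, {M2, M3}.

2 classes: {M1}, {M2, M3}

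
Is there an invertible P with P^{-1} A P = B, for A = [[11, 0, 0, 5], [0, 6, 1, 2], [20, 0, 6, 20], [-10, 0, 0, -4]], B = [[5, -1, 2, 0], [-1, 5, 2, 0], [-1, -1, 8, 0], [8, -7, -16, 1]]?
Two matrices over a field are similar if and only if they have the same invariant factors.

Both A and B have characteristic polynomial (x - 6)^3(x - 1) and minimal polynomial (x - 6)^2(x - 1). Computing further, both have invariant factors x - 6, (x - 6)^2(x - 1). Hence A and B are similar.

Yes.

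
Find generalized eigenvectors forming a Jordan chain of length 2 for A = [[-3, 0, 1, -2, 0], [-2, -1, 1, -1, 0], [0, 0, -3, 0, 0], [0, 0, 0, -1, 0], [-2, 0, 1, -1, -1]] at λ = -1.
v_1 = [[-1, 0, 0, 1, -1]]^T, v_2 = [[0, 1, 0, 0, 1]]^T

We seek v_1 ∈ ker((A + I)^2) \ ker(A + I), then set v_{i+1} = (A + I) v_i.

One such chain is v_1 = [[-1, 0, 0, 1, -1]]^T, v_2 = [[0, 1, 0, 0, 1]]^T. Check: (A + I) v_2 = [[0, 0, 0, 0, 0]]^T = 0.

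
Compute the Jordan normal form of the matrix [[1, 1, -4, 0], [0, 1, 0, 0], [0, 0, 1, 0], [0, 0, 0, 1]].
The characteristic polynomial is det(xI - A) = (x - 1)^4, so the eigenvalues are 1 (algebraic multiplicity 4).

For λ = 1: rank(A - I) = 1, rank((A - I)^2) = 0. The eigenspace has dimension 4 - 1 = 3, so there are 3 Jordan blocks; the rank sequence gives block sizes [2, 1, 1].

Assembling the blocks gives the Jordan form J above.

J = [[1, 1, 0, 0], [0, 1, 0, 0], [0, 0, 1, 0], [0, 0, 0, 1]]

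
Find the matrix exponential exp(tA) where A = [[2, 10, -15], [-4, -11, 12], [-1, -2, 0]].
e^{tA} = [[(5*t + 1)*e^{-3*t}, 10*t*e^{-3*t}, -15*t*e^{-3*t}], [-4*t*e^{-3*t}, (1 - 8*t)*e^{-3*t}, 12*t*e^{-3*t}], [-t*e^{-3*t}, -2*t*e^{-3*t}, (3*t + 1)*e^{-3*t}]]

A has Jordan form J = [[-3, 1, 0], [0, -3, 0], [0, 0, -3]] with A = PJP^{-1}, so e^{tA} = P e^{tJ} P^{-1}.

For a Jordan block J_k(λ), e^{tJ_k(λ)} = e^{λt} · (I + tN + t^2 N^2/2! + ... + t^{k-1} N^{k-1}/(k-1)!) where N is the nilpotent superdiagonal part.

Assembling the blocks and conjugating back gives the entries of e^{tA} as shown above.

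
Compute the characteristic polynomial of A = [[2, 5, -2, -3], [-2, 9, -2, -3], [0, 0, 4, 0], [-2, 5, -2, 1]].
xI - A = [[x - 2, -5, 2, 3], [2, x - 9, 2, 3], [0, 0, x - 4, 0], [2, -5, 2, x - 1]].

Expanding det(xI - A) along the first row:
det(xI - A) = + (x - 2)·det([[x - 9, 2, 3], [0, x - 4, 0], [-5, 2, x - 1]]) - (-5)·det([[2, 2, 3], [0, x - 4, 0], [2, 2, x - 1]]) + (2)·det([[2, x - 9, 3], [0, 0, 0], [2, -5, x - 1]]) - (3)·det([[2, x - 9, 2], [0, 0, x - 4], [2, -5, 2]]).

Evaluating gives χ_A(x) = x^4 - 16x^3 + 96x^2 - 256x + 256 = (x - 4)^4.

χ_A(x) = (x - 4)^4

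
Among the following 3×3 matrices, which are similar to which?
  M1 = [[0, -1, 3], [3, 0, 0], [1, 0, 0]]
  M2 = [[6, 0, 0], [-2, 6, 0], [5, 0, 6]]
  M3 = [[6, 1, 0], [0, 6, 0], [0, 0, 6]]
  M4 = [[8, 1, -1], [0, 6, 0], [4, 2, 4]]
2 classes: {M1}, {M2, M3, M4}

Characteristic polynomials: χ_{M1} = x^3, χ_{M2} = (x - 6)^3, χ_{M3} = (x - 6)^3, χ_{M4} = (x - 6)^3.

{M1}: invariant factors x^3.

{M2, M3, M4}: invariant factors x - 6, (x - 6)^2.

Matrices are similar if and only if their invariant-factor lists agree; the partition into similarity classes is {M1}, {M2, M3, M4}.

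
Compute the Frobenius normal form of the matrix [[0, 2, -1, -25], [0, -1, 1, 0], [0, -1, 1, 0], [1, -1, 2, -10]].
The invariant factors of A (the non-unit diagonal entries of the Smith normal form of xI - A over ℚ[x]) are x^2(x + 5)^2, each dividing the next. The characteristic polynomial is their product, x^2(x + 5)^2.

The rational canonical form is the block-diagonal matrix of companion matrices C(f_i):
R = [[0, 0, 0, 0], [1, 0, 0, 0], [0, 1, 0, -25], [0, 0, 1, -10]].

R = [[0, 0, 0, 0], [1, 0, 0, 0], [0, 1, 0, -25], [0, 0, 1, -10]]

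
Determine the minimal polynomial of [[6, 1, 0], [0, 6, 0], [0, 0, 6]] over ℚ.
The characteristic polynomial factors as (x - 6)^3. The minimal polynomial is ∏(x - λ)^{k_λ} where k_λ is the size of the largest Jordan block at λ.

For λ = 6: rank(A - 6I) = 1, and the largest Jordan block has size 2 (the smallest k with rank((A - 6I)^k) = rank((A - 6I)^(k+1))).

So m_A(x) = (x - 6)^2.

m_A(x) = (x - 6)^2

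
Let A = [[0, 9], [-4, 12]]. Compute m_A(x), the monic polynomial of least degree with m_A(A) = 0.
m_A(x) = (x - 6)^2

The characteristic polynomial factors as (x - 6)^2. The minimal polynomial is ∏(x - λ)^{k_λ} where k_λ is the size of the largest Jordan block at λ.

For λ = 6: rank(A - 6I) = 1, and the largest Jordan block has size 2 (the smallest k with rank((A - 6I)^k) = rank((A - 6I)^(k+1))).

So m_A(x) = (x - 6)^2.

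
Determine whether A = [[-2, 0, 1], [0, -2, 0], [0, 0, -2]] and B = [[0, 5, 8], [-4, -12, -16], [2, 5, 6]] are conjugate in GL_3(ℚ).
Two matrices over a field are similar if and only if they have the same invariant factors.

Both A and B have characteristic polynomial (x + 2)^3 and minimal polynomial (x + 2)^2. Computing further, both have invariant factors x + 2, (x + 2)^2. Hence A and B are similar.

Yes.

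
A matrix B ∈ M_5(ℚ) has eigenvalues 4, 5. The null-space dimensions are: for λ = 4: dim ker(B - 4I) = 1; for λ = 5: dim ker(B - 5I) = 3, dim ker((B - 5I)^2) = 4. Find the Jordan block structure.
λ = 4: successive nullity increments [1] count blocks of size ≥ k; block sizes are [1].
λ = 5: successive nullity increments [3, 1] count blocks of size ≥ k; block sizes are [2, 1, 1].

Jordan blocks: (4, 1), (5, 2), (5, 1), (5, 1)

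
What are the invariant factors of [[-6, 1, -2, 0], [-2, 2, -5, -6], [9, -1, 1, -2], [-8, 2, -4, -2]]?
(x + 1)^3(x + 2)

The Jordan structure of A has elementary divisors (x + 2), (x + 1)^3. Arranging the block sizes at each eigenvalue in decreasing order and taking row products gives the invariant factors.

Invariant factors (smallest first, each dividing the next): (x + 1)^3(x + 2).

Check: the last factor (x + 1)^3(x + 2) is the minimal polynomial, and the product (x + 1)^3(x + 2) is the characteristic polynomial.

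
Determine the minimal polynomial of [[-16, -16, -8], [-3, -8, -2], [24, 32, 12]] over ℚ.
The characteristic polynomial factors as (x + 4)^3. The minimal polynomial is ∏(x - λ)^{k_λ} where k_λ is the size of the largest Jordan block at λ.

For λ = -4: rank(A + 4I) = 1, and the largest Jordan block has size 2 (the smallest k with rank((A + 4I)^k) = rank((A + 4I)^(k+1))).

So m_A(x) = (x + 4)^2.

m_A(x) = (x + 4)^2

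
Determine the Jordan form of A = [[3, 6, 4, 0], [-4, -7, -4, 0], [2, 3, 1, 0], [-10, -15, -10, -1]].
The characteristic polynomial is det(xI - A) = (x + 1)^4, so the eigenvalues are -1 (algebraic multiplicity 4).

For λ = -1: rank(A + I) = 1, rank((A + I)^2) = 0. The eigenspace has dimension 4 - 1 = 3, so there are 3 Jordan blocks; the rank sequence gives block sizes [2, 1, 1].

Assembling the blocks gives the Jordan form J above.

J = [[-1, 1, 0, 0], [0, -1, 0, 0], [0, 0, -1, 0], [0, 0, 0, -1]]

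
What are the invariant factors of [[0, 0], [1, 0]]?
The Jordan structure of A has elementary divisors x^2. Arranging the block sizes at each eigenvalue in decreasing order and taking row products gives the invariant factors.

Invariant factors (smallest first, each dividing the next): x^2.

Check: the last factor x^2 is the minimal polynomial, and the product x^2 is the characteristic polynomial.

x^2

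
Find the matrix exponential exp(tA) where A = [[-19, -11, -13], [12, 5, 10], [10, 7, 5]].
e^{tA} = [[(-3*t^2 - 16*t + 1)*e^{-3*t}, t*(-3*t - 22)*e^{-3*t}/2, t*(-3*t - 13)*e^{-3*t}], [2*t*(t + 6)*e^{-3*t}, (t^2 + 8*t + 1)*e^{-3*t}, 2*t*(t + 5)*e^{-3*t}], [2*t*(t + 5)*e^{-3*t}, t*(t + 7)*e^{-3*t}, (2*t^2 + 8*t + 1)*e^{-3*t}]]

A has Jordan form J = [[-3, 1, 0], [0, -3, 1], [0, 0, -3]] with A = PJP^{-1}, so e^{tA} = P e^{tJ} P^{-1}.

For a Jordan block J_k(λ), e^{tJ_k(λ)} = e^{λt} · (I + tN + t^2 N^2/2! + ... + t^{k-1} N^{k-1}/(k-1)!) where N is the nilpotent superdiagonal part.

Assembling the blocks and conjugating back gives the entries of e^{tA} as shown above.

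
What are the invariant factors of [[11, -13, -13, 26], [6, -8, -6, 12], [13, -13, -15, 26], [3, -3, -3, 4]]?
The Jordan structure of A has elementary divisors (x + 2)^2, (x + 2), (x + 2). Arranging the block sizes at each eigenvalue in decreasing order and taking row products gives the invariant factors.

Invariant factors (smallest first, each dividing the next): x + 2, x + 2, (x + 2)^2.

Check: the last factor (x + 2)^2 is the minimal polynomial, and the product (x + 2)^4 is the characteristic polynomial.

x + 2, x + 2, (x + 2)^2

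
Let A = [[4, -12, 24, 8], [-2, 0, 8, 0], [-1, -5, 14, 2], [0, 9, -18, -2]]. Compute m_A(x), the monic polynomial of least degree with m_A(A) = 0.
The characteristic polynomial factors as (x - 4)^4. The minimal polynomial is ∏(x - λ)^{k_λ} where k_λ is the size of the largest Jordan block at λ.

For λ = 4: rank(A - 4I) = 2, and the largest Jordan block has size 2 (the smallest k with rank((A - 4I)^k) = rank((A - 4I)^(k+1))).

So m_A(x) = (x - 4)^2.

m_A(x) = (x - 4)^2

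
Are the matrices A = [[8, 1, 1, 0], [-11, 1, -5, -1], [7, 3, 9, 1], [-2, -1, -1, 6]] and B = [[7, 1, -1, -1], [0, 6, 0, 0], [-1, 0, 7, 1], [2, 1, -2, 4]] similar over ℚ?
Yes.

Two matrices over a field are similar if and only if they have the same invariant factors.

Both A and B have characteristic polynomial (x - 6)^4 and minimal polynomial (x - 6)^2. Computing further, both have invariant factors (x - 6)^2, (x - 6)^2. Hence A and B are similar.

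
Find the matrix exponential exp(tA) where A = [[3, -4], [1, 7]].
A has Jordan form J = [[5, 1], [0, 5]] with A = PJP^{-1}, so e^{tA} = P e^{tJ} P^{-1}.

For a Jordan block J_k(λ), e^{tJ_k(λ)} = e^{λt} · (I + tN + t^2 N^2/2! + ... + t^{k-1} N^{k-1}/(k-1)!) where N is the nilpotent superdiagonal part.

Assembling the blocks and conjugating back gives the entries of e^{tA} as shown above.

e^{tA} = [[(1 - 2*t)*e^{5*t}, -4*t*e^{5*t}], [t*e^{5*t}, (2*t + 1)*e^{5*t}]]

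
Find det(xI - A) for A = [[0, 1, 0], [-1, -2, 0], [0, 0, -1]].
χ_A(x) = (x + 1)^3

xI - A = [[x, -1, 0], [1, x + 2, 0], [0, 0, x + 1]].

Expanding det(xI - A) along the first row:
det(xI - A) = + (x)·det([[x + 2, 0], [0, x + 1]]) - (-1)·det([[1, 0], [0, x + 1]]) + (0)·det([[1, x + 2], [0, 0]]).

Evaluating gives χ_A(x) = x^3 + 3x^2 + 3x + 1 = (x + 1)^3.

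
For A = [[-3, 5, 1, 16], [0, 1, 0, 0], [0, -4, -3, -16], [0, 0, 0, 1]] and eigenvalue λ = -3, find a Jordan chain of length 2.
v_1 = [[0, 0, 1, 0]]^T, v_2 = [[1, 0, 0, 0]]^T

We seek v_1 ∈ ker((A + 3I)^2) \ ker(A + 3I), then set v_{i+1} = (A + 3I) v_i.

One such chain is v_1 = [[0, 0, 1, 0]]^T, v_2 = [[1, 0, 0, 0]]^T. Check: (A + 3I) v_2 = [[0, 0, 0, 0]]^T = 0.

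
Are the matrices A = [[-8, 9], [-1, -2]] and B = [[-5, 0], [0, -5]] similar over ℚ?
Both have characteristic polynomial (x + 5)^2, but the minimal polynomial of A is (x + 5)^2 while the minimal polynomial of B is x + 5. The minimal polynomial is a similarity invariant, so A and B are not similar.

No.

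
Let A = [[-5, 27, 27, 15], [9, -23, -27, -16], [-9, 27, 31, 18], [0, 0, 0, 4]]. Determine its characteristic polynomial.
χ_A(x) = (x - 4)^3(x + 5)

xI - A = [[x + 5, -27, -27, -15], [-9, x + 23, 27, 16], [9, -27, x - 31, -18], [0, 0, 0, x - 4]].

Expanding det(xI - A) along the first row:
det(xI - A) = + (x + 5)·det([[x + 23, 27, 16], [-27, x - 31, -18], [0, 0, x - 4]]) - (-27)·det([[-9, 27, 16], [9, x - 31, -18], [0, 0, x - 4]]) + (-27)·det([[-9, x + 23, 16], [9, -27, -18], [0, 0, x - 4]]) - (-15)·det([[-9, x + 23, 27], [9, -27, x - 31], [0, 0, 0]]).

Evaluating gives χ_A(x) = x^4 - 7x^3 - 12x^2 + 176x - 320 = (x - 4)^3(x + 5).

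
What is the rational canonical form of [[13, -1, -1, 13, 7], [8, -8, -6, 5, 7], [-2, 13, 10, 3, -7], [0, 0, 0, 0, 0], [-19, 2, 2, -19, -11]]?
The invariant factors of A (the non-unit diagonal entries of the Smith normal form of xI - A over ℚ[x]) are x(x - 3)^2(x + 1)^2, each dividing the next. The characteristic polynomial is their product, x(x - 3)^2(x + 1)^2.

The rational canonical form is the block-diagonal matrix of companion matrices C(f_i):
R = [[0, 0, 0, 0, 0], [1, 0, 0, 0, -9], [0, 1, 0, 0, -12], [0, 0, 1, 0, 2], [0, 0, 0, 1, 4]].

R = [[0, 0, 0, 0, 0], [1, 0, 0, 0, -9], [0, 1, 0, 0, -12], [0, 0, 1, 0, 2], [0, 0, 0, 1, 4]]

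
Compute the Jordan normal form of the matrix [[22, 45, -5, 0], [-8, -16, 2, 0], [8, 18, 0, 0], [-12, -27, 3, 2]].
The characteristic polynomial is det(xI - A) = (x - 2)^4, so the eigenvalues are 2 (algebraic multiplicity 4).

For λ = 2: rank(A - 2I) = 1, rank((A - 2I)^2) = 0. The eigenspace has dimension 4 - 1 = 3, so there are 3 Jordan blocks; the rank sequence gives block sizes [2, 1, 1].

Assembling the blocks gives the Jordan form J above.

J = [[2, 1, 0, 0], [0, 2, 0, 0], [0, 0, 2, 0], [0, 0, 0, 2]]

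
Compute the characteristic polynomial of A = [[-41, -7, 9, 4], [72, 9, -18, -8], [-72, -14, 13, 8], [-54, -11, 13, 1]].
χ_A(x) = (x + 3)(x + 5)^3

xI - A = [[x + 41, 7, -9, -4], [-72, x - 9, 18, 8], [72, 14, x - 13, -8], [54, 11, -13, x - 1]].

Expanding det(xI - A) along the first row:
det(xI - A) = + (x + 41)·det([[x - 9, 18, 8], [14, x - 13, -8], [11, -13, x - 1]]) - (7)·det([[-72, 18, 8], [72, x - 13, -8], [54, -13, x - 1]]) + (-9)·det([[-72, x - 9, 8], [72, 14, -8], [54, 11, x - 1]]) - (-4)·det([[-72, x - 9, 18], [72, 14, x - 13], [54, 11, -13]]).

Evaluating gives χ_A(x) = x^4 + 18x^3 + 120x^2 + 350x + 375 = (x + 3)(x + 5)^3.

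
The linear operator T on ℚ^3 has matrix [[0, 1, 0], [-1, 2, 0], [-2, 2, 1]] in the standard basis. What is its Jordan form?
J = [[1, 1, 0], [0, 1, 0], [0, 0, 1]]

The characteristic polynomial is det(xI - A) = (x - 1)^3, so the eigenvalues are 1 (algebraic multiplicity 3).

For λ = 1: rank(A - I) = 1, rank((A - I)^2) = 0. The eigenspace has dimension 3 - 1 = 2, so there are 2 Jordan blocks; the rank sequence gives block sizes [2, 1].

Assembling the blocks gives the Jordan form J above.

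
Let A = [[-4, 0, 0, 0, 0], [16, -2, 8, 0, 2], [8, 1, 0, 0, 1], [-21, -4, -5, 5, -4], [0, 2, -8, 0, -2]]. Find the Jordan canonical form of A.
The characteristic polynomial is det(xI - A) = x^2(x - 5)(x + 4)^2, so the eigenvalues are -4 (algebraic multiplicity 2), 0 (algebraic multiplicity 2), 5 (algebraic multiplicity 1).

For λ = -4: rank(A + 4I) = 3. The eigenspace has dimension 5 - 3 = 2, so there are 2 Jordan blocks; the rank sequence gives block sizes [1, 1].

For λ = 0: rank(A) = 4, rank(A^2) = 3. The eigenspace has dimension 5 - 4 = 1, so there is 1 Jordan block; the rank sequence gives block sizes [2].

For λ = 5: algebraic multiplicity 1 gives one 1×1 block.

Assembling the blocks gives the Jordan form J above.

J = [[-4, 0, 0, 0, 0], [0, -4, 0, 0, 0], [0, 0, 0, 1, 0], [0, 0, 0, 0, 0], [0, 0, 0, 0, 5]]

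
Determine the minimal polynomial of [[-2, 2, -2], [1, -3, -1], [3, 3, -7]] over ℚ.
The characteristic polynomial factors as (x + 4)^3. The minimal polynomial is ∏(x - λ)^{k_λ} where k_λ is the size of the largest Jordan block at λ.

For λ = -4: rank(A + 4I) = 1, and the largest Jordan block has size 2 (the smallest k with rank((A + 4I)^k) = rank((A + 4I)^(k+1))).

So m_A(x) = (x + 4)^2.

m_A(x) = (x + 4)^2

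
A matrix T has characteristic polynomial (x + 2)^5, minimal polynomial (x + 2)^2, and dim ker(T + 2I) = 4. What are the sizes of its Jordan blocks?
λ = -2: algebraic multiplicity 5 (exponent in χ_T), largest block size 2 (exponent in m_T), 4 blocks (geometric multiplicity). These force block sizes [2, 1, 1, 1].

Jordan blocks: (-2, 2), (-2, 1), (-2, 1), (-2, 1)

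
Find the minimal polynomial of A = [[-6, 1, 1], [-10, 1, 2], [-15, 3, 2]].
m_A(x) = (x + 1)^2

The characteristic polynomial factors as (x + 1)^3. The minimal polynomial is ∏(x - λ)^{k_λ} where k_λ is the size of the largest Jordan block at λ.

For λ = -1: rank(A + I) = 1, and the largest Jordan block has size 2 (the smallest k with rank((A + I)^k) = rank((A + I)^(k+1))).

So m_A(x) = (x + 1)^2.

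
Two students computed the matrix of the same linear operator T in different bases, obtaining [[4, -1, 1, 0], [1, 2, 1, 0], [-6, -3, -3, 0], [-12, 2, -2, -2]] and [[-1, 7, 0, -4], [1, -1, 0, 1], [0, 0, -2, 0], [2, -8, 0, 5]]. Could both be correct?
Yes.

Two matrices over a field are similar if and only if they have the same invariant factors.

Both A and B have characteristic polynomial x^2(x - 3)(x + 2) and minimal polynomial x^2(x - 3)(x + 2). Computing further, both have invariant factors x^2(x - 3)(x + 2). Hence A and B are similar.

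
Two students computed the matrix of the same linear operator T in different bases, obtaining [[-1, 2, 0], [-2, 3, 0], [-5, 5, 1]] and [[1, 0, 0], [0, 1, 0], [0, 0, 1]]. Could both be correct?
Both have characteristic polynomial (x - 1)^3, but the minimal polynomial of A is (x - 1)^2 while the minimal polynomial of B is x - 1. The minimal polynomial is a similarity invariant, so A and B are not similar.

No.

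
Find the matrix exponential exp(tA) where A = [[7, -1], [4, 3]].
e^{tA} = [[(2*t + 1)*e^{5*t}, -t*e^{5*t}], [4*t*e^{5*t}, (1 - 2*t)*e^{5*t}]]

A has Jordan form J = [[5, 1], [0, 5]] with A = PJP^{-1}, so e^{tA} = P e^{tJ} P^{-1}.

For a Jordan block J_k(λ), e^{tJ_k(λ)} = e^{λt} · (I + tN + t^2 N^2/2! + ... + t^{k-1} N^{k-1}/(k-1)!) where N is the nilpotent superdiagonal part.

Assembling the blocks and conjugating back gives the entries of e^{tA} as shown above.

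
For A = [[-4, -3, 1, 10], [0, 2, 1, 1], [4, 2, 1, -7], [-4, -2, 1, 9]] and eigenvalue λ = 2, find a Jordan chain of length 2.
v_1 = [[0, 1, 0, 0]]^T, v_2 = [[-3, 0, 2, -2]]^T

We seek v_1 ∈ ker((A - 2I)^2) \ ker(A - 2I), then set v_{i+1} = (A - 2I) v_i.

One such chain is v_1 = [[0, 1, 0, 0]]^T, v_2 = [[-3, 0, 2, -2]]^T. Check: (A - 2I) v_2 = [[0, 0, 0, 0]]^T = 0.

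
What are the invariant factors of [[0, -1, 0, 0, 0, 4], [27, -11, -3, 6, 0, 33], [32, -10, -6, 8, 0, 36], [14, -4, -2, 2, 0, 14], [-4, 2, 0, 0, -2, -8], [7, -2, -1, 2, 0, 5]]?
The Jordan structure of A has elementary divisors (x + 2)^3, (x + 2), (x + 2), (x + 2). Arranging the block sizes at each eigenvalue in decreasing order and taking row products gives the invariant factors.

Invariant factors (smallest first, each dividing the next): x + 2, x + 2, x + 2, (x + 2)^3.

Check: the last factor (x + 2)^3 is the minimal polynomial, and the product (x + 2)^6 is the characteristic polynomial.

x + 2, x + 2, x + 2, (x + 2)^3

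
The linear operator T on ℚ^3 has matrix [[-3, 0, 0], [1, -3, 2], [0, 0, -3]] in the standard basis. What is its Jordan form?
J = [[-3, 1, 0], [0, -3, 0], [0, 0, -3]]

The characteristic polynomial is det(xI - A) = (x + 3)^3, so the eigenvalues are -3 (algebraic multiplicity 3).

For λ = -3: rank(A + 3I) = 1, rank((A + 3I)^2) = 0. The eigenspace has dimension 3 - 1 = 2, so there are 2 Jordan blocks; the rank sequence gives block sizes [2, 1].

Assembling the blocks gives the Jordan form J above.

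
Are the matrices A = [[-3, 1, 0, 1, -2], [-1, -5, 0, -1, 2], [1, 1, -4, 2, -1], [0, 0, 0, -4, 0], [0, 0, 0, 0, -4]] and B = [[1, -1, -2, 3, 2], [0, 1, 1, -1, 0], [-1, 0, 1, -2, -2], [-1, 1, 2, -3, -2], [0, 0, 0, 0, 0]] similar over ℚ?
No.

trace(A) = -20 but trace(B) = 0. The trace is a similarity invariant, so A and B are not similar.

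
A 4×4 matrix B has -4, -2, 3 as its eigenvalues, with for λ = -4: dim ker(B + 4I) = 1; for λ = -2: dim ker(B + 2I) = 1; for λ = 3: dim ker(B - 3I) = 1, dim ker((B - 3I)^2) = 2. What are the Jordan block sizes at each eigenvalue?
λ = -4: successive nullity increments [1] count blocks of size ≥ k; block sizes are [1].
λ = -2: successive nullity increments [1] count blocks of size ≥ k; block sizes are [1].
λ = 3: successive nullity increments [1, 1] count blocks of size ≥ k; block sizes are [2].

Jordan blocks: (-4, 1), (-2, 1), (3, 2)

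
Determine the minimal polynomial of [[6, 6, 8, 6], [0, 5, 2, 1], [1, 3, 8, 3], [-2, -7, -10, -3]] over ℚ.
m_A(x) = (x - 4)^2

The characteristic polynomial factors as (x - 4)^4. The minimal polynomial is ∏(x - λ)^{k_λ} where k_λ is the size of the largest Jordan block at λ.

For λ = 4: rank(A - 4I) = 2, and the largest Jordan block has size 2 (the smallest k with rank((A - 4I)^k) = rank((A - 4I)^(k+1))).

So m_A(x) = (x - 4)^2.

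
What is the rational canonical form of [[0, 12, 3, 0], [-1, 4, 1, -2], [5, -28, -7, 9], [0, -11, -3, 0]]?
The invariant factors of A (the non-unit diagonal entries of the Smith normal form of xI - A over ℚ[x]) are (x + 3)(x^3 + 2x - 1), each dividing the next. The characteristic polynomial is their product, (x + 3)(x^3 + 2x - 1).

The rational canonical form is the block-diagonal matrix of companion matrices C(f_i):
R = [[0, 0, 0, 3], [1, 0, 0, -5], [0, 1, 0, -2], [0, 0, 1, -3]].

Note the characteristic polynomial does not split into linear factors over ℚ, so A has no Jordan form over ℚ; the rational canonical form exists over any field.

R = [[0, 0, 0, 3], [1, 0, 0, -5], [0, 1, 0, -2], [0, 0, 1, -3]]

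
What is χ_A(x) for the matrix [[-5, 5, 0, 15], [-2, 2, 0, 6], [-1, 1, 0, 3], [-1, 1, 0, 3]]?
xI - A = [[x + 5, -5, 0, -15], [2, x - 2, 0, -6], [1, -1, x, -3], [1, -1, 0, x - 3]].

Expanding det(xI - A) along the first row:
det(xI - A) = + (x + 5)·det([[x - 2, 0, -6], [-1, x, -3], [-1, 0, x - 3]]) - (-5)·det([[2, 0, -6], [1, x, -3], [1, 0, x - 3]]) + (0)·det([[2, x - 2, -6], [1, -1, -3], [1, -1, x - 3]]) - (-15)·det([[2, x - 2, 0], [1, -1, x], [1, -1, 0]]).

Evaluating gives χ_A(x) = x^4.

χ_A(x) = x^4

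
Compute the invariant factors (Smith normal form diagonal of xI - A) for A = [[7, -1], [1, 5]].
(x - 6)^2

The Jordan structure of A has elementary divisors (x - 6)^2. Arranging the block sizes at each eigenvalue in decreasing order and taking row products gives the invariant factors.

Invariant factors (smallest first, each dividing the next): (x - 6)^2.

Check: the last factor (x - 6)^2 is the minimal polynomial, and the product (x - 6)^2 is the characteristic polynomial.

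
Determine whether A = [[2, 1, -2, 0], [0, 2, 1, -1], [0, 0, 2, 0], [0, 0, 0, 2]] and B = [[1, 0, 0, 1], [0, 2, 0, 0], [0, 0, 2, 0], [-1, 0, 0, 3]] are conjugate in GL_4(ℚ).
Both have characteristic polynomial (x - 2)^4, but the minimal polynomial of A is (x - 2)^3 while the minimal polynomial of B is (x - 2)^2. The minimal polynomial is a similarity invariant, so A and B are not similar.

No.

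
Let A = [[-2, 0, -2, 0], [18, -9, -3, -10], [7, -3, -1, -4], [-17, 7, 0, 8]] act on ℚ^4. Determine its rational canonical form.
R = [[0, 0, 0, -4], [1, 0, 0, -8], [0, 1, 0, -8], [0, 0, 1, -4]]

The invariant factors of A (the non-unit diagonal entries of the Smith normal form of xI - A over ℚ[x]) are (x^2 + 2x + 2)^2, each dividing the next. The characteristic polynomial is their product, (x^2 + 2x + 2)^2.

The rational canonical form is the block-diagonal matrix of companion matrices C(f_i):
R = [[0, 0, 0, -4], [1, 0, 0, -8], [0, 1, 0, -8], [0, 0, 1, -4]].

Note the characteristic polynomial does not split into linear factors over ℚ, so A has no Jordan form over ℚ; the rational canonical form exists over any field.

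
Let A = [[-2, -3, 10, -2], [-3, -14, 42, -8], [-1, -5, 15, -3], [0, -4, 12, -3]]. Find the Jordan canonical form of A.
J = [[-1, 1, 0, 0], [0, -1, 0, 0], [0, 0, -1, 1], [0, 0, 0, -1]]

The characteristic polynomial is det(xI - A) = (x + 1)^4, so the eigenvalues are -1 (algebraic multiplicity 4).

For λ = -1: rank(A + I) = 2, rank((A + I)^2) = 0. The eigenspace has dimension 4 - 2 = 2, so there are 2 Jordan blocks; the rank sequence gives block sizes [2, 2].

Assembling the blocks gives the Jordan form J above.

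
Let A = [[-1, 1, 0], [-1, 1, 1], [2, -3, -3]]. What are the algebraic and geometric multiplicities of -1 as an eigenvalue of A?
The characteristic polynomial is (x + 1)^3, so the factor x + 1 appears with exponent 3: the algebraic multiplicity is 3.

rank(A + I) = 2, so the eigenspace has dimension 3 - 2 = 1: the geometric multiplicity is 1.

Since 1 < 3, A is not diagonalizable.

algebraic multiplicity 3, geometric multiplicity 1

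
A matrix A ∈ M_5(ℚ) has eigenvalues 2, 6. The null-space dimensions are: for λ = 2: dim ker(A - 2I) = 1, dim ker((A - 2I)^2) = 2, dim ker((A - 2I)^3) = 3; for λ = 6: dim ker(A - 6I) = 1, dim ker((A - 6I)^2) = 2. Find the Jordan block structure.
Jordan blocks: (2, 3), (6, 2)

λ = 2: successive nullity increments [1, 1, 1] count blocks of size ≥ k; block sizes are [3].
λ = 6: successive nullity increments [1, 1] count blocks of size ≥ k; block sizes are [2].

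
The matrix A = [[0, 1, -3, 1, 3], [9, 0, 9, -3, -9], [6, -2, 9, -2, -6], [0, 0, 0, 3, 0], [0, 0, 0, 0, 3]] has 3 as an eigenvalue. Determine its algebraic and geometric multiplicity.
The characteristic polynomial is (x - 3)^5, so the factor x - 3 appears with exponent 5: the algebraic multiplicity is 5.

rank(A - 3I) = 1, so the eigenspace has dimension 5 - 1 = 4: the geometric multiplicity is 4.

Since 4 < 5, A is not diagonalizable.

algebraic multiplicity 5, geometric multiplicity 4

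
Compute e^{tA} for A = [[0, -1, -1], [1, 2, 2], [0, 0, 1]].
A has Jordan form J = [[1, 1, 0], [0, 1, 1], [0, 0, 1]] with A = PJP^{-1}, so e^{tA} = P e^{tJ} P^{-1}.

For a Jordan block J_k(λ), e^{tJ_k(λ)} = e^{λt} · (I + tN + t^2 N^2/2! + ... + t^{k-1} N^{k-1}/(k-1)!) where N is the nilpotent superdiagonal part.

Assembling the blocks and conjugating back gives the entries of e^{tA} as shown above.

e^{tA} = [[(1 - t)*e^{t}, -t*e^{t}, t*(-t - 2)*e^{t}/2], [t*e^{t}, (t + 1)*e^{t}, t*(t + 4)*e^{t}/2], [0, 0, e^{t}]]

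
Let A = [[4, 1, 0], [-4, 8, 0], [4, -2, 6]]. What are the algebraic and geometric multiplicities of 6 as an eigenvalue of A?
algebraic multiplicity 3, geometric multiplicity 2

The characteristic polynomial is (x - 6)^3, so the factor x - 6 appears with exponent 3: the algebraic multiplicity is 3.

rank(A - 6I) = 1, so the eigenspace has dimension 3 - 1 = 2: the geometric multiplicity is 2.

Since 2 < 3, A is not diagonalizable.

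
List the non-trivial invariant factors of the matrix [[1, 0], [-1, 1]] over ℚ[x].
(x - 1)^2

The Jordan structure of A has elementary divisors (x - 1)^2. Arranging the block sizes at each eigenvalue in decreasing order and taking row products gives the invariant factors.

Invariant factors (smallest first, each dividing the next): (x - 1)^2.

Check: the last factor (x - 1)^2 is the minimal polynomial, and the product (x - 1)^2 is the characteristic polynomial.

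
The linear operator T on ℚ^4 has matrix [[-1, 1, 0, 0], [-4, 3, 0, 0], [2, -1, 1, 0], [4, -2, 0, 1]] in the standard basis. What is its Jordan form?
The characteristic polynomial is det(xI - A) = (x - 1)^4, so the eigenvalues are 1 (algebraic multiplicity 4).

For λ = 1: rank(A - I) = 1, rank((A - I)^2) = 0. The eigenspace has dimension 4 - 1 = 3, so there are 3 Jordan blocks; the rank sequence gives block sizes [2, 1, 1].

Assembling the blocks gives the Jordan form J above.

J = [[1, 1, 0, 0], [0, 1, 0, 0], [0, 0, 1, 0], [0, 0, 0, 1]]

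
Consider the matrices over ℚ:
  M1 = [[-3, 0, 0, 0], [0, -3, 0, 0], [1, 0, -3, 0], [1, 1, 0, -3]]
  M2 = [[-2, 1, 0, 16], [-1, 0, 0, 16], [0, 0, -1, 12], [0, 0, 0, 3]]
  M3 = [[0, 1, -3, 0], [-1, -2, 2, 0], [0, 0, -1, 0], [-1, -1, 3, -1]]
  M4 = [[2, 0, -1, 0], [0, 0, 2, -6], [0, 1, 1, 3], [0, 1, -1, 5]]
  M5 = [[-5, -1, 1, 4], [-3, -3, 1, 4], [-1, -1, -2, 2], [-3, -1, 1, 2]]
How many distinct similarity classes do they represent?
5 classes: {M1}, {M2}, {M3}, {M4}, {M5}

Characteristic polynomials: χ_{M1} = (x + 3)^4, χ_{M2} = (x - 3)(x + 1)^3, χ_{M3} = (x + 1)^4, χ_{M4} = (x - 2)^4, χ_{M5} = (x + 2)^4.

{M1}: invariant factors (x + 3)^2, (x + 3)^2.

{M2}: invariant factors x + 1, (x - 3)(x + 1)^2.

{M3}: invariant factors x + 1, (x + 1)^3.

{M4}: invariant factors x - 2, (x - 2)^3.

{M5}: invariant factors x + 2, (x + 2)^3.

Matrices are similar if and only if their invariant-factor lists agree; the partition into similarity classes is {M1}, {M2}, {M3}, {M4}, {M5}.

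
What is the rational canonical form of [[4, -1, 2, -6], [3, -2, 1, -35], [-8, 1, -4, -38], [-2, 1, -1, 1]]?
R = [[0, 0, 0, -54], [1, 0, 0, 9], [0, 1, 0, 15], [0, 0, 1, -1]]

The invariant factors of A (the non-unit diagonal entries of the Smith normal form of xI - A over ℚ[x]) are (x - 3)(x - 2)(x + 3)^2, each dividing the next. The characteristic polynomial is their product, (x - 3)(x - 2)(x + 3)^2.

The rational canonical form is the block-diagonal matrix of companion matrices C(f_i):
R = [[0, 0, 0, -54], [1, 0, 0, 9], [0, 1, 0, 15], [0, 0, 1, -1]].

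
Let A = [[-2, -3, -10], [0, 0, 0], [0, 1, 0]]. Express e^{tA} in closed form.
e^{tA} = [[e^{-2*t}, -5*t + 1 - e^{-2*t}, -5 + 5*e^{-2*t}], [0, 1, 0], [0, t, 1]]

A has Jordan form J = [[-2, 0, 0], [0, 0, 1], [0, 0, 0]] with A = PJP^{-1}, so e^{tA} = P e^{tJ} P^{-1}.

For a Jordan block J_k(λ), e^{tJ_k(λ)} = e^{λt} · (I + tN + t^2 N^2/2! + ... + t^{k-1} N^{k-1}/(k-1)!) where N is the nilpotent superdiagonal part.

Assembling the blocks and conjugating back gives the entries of e^{tA} as shown above.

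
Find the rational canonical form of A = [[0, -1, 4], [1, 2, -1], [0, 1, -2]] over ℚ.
R = [[0, 0, 2], [1, 0, 2], [0, 1, 0]]

The invariant factors of A (the non-unit diagonal entries of the Smith normal form of xI - A over ℚ[x]) are x^3 - 2x - 2, each dividing the next. The characteristic polynomial is their product, x^3 - 2x - 2.

The rational canonical form is the block-diagonal matrix of companion matrices C(f_i):
R = [[0, 0, 2], [1, 0, 2], [0, 1, 0]].

Note the characteristic polynomial does not split into linear factors over ℚ, so A has no Jordan form over ℚ; the rational canonical form exists over any field.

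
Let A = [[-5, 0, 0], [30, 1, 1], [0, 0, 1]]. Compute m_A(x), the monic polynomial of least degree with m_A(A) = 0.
m_A(x) = (x - 1)^2(x + 5)

The characteristic polynomial factors as (x - 1)^2(x + 5). The minimal polynomial is ∏(x - λ)^{k_λ} where k_λ is the size of the largest Jordan block at λ.

For λ = -5: rank(A + 5I) = 2, and the largest Jordan block has size 1 (the smallest k with rank((A + 5I)^k) = rank((A + 5I)^(k+1))).
For λ = 1: rank(A - I) = 2, and the largest Jordan block has size 2 (the smallest k with rank((A - I)^k) = rank((A - I)^(k+1))).

So m_A(x) = (x - 1)^2(x + 5).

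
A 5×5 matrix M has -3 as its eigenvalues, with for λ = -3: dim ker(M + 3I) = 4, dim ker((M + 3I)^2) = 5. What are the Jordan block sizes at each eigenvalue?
λ = -3: successive nullity increments [4, 1] count blocks of size ≥ k; block sizes are [2, 1, 1, 1].

Jordan blocks: (-3, 2), (-3, 1), (-3, 1), (-3, 1)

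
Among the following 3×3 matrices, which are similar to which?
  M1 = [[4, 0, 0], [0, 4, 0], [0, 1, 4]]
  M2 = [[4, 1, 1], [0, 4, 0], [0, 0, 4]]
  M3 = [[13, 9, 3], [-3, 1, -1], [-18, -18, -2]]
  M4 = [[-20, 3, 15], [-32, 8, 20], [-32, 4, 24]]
1 class: {M1, M2, M3, M4}

Characteristic polynomials: χ_{M1} = (x - 4)^3, χ_{M2} = (x - 4)^3, χ_{M3} = (x - 4)^3, χ_{M4} = (x - 4)^3.

{M1, M2, M3, M4}: invariant factors x - 4, (x - 4)^2.

Matrices are similar if and only if their invariant-factor lists agree; the partition into similarity classes is {M1, M2, M3, M4}.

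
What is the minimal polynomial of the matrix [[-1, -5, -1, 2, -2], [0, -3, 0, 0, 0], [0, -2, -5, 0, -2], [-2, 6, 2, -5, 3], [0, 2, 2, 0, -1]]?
m_A(x) = (x + 3)^2

The characteristic polynomial factors as (x + 3)^5. The minimal polynomial is ∏(x - λ)^{k_λ} where k_λ is the size of the largest Jordan block at λ.

For λ = -3: rank(A + 3I) = 2, and the largest Jordan block has size 2 (the smallest k with rank((A + 3I)^k) = rank((A + 3I)^(k+1))).

So m_A(x) = (x + 3)^2.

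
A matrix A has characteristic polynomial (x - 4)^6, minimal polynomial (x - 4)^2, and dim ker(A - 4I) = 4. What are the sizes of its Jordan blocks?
Jordan blocks: (4, 2), (4, 2), (4, 1), (4, 1)

λ = 4: algebraic multiplicity 6 (exponent in χ_A), largest block size 2 (exponent in m_A), 4 blocks (geometric multiplicity). These force block sizes [2, 2, 1, 1].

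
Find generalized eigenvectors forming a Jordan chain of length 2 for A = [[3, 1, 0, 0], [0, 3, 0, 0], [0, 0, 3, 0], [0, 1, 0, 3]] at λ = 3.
We seek v_1 ∈ ker((A - 3I)^2) \ ker(A - 3I), then set v_{i+1} = (A - 3I) v_i.

One such chain is v_1 = [[-1, 1, 0, 0]]^T, v_2 = [[1, 0, 0, 1]]^T. Check: (A - 3I) v_2 = [[0, 0, 0, 0]]^T = 0.

v_1 = [[-1, 1, 0, 0]]^T, v_2 = [[1, 0, 0, 1]]^T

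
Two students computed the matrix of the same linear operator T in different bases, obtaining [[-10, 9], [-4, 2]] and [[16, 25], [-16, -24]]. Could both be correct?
Yes.

Two matrices over a field are similar if and only if they have the same invariant factors.

Both A and B have characteristic polynomial (x + 4)^2 and minimal polynomial (x + 4)^2. Computing further, both have invariant factors (x + 4)^2. Hence A and B are similar.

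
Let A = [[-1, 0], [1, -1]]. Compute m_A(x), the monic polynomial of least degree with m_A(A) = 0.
m_A(x) = (x + 1)^2

The characteristic polynomial factors as (x + 1)^2. The minimal polynomial is ∏(x - λ)^{k_λ} where k_λ is the size of the largest Jordan block at λ.

For λ = -1: rank(A + I) = 1, and the largest Jordan block has size 2 (the smallest k with rank((A + I)^k) = rank((A + I)^(k+1))).

So m_A(x) = (x + 1)^2.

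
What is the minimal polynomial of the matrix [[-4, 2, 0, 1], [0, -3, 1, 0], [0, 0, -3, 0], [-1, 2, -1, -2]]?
m_A(x) = (x + 3)^3

The characteristic polynomial factors as (x + 3)^4. The minimal polynomial is ∏(x - λ)^{k_λ} where k_λ is the size of the largest Jordan block at λ.

For λ = -3: rank(A + 3I) = 2, and the largest Jordan block has size 3 (the smallest k with rank((A + 3I)^k) = rank((A + 3I)^(k+1))).

So m_A(x) = (x + 3)^3.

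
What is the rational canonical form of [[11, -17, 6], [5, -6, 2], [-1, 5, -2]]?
R = [[0, 0, 0], [1, 0, -5], [0, 1, 3]]

The invariant factors of A (the non-unit diagonal entries of the Smith normal form of xI - A over ℚ[x]) are x(x^2 - 3x + 5), each dividing the next. The characteristic polynomial is their product, x(x^2 - 3x + 5).

The rational canonical form is the block-diagonal matrix of companion matrices C(f_i):
R = [[0, 0, 0], [1, 0, -5], [0, 1, 3]].

Note the characteristic polynomial does not split into linear factors over ℚ, so A has no Jordan form over ℚ; the rational canonical form exists over any field.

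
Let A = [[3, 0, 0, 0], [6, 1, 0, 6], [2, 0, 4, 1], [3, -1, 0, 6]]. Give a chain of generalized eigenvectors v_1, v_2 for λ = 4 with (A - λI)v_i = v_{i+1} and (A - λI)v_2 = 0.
We seek v_1 ∈ ker((A - 4I)^2) \ ker(A - 4I), then set v_{i+1} = (A - 4I) v_i.

One such chain is v_1 = [[0, 2, 0, 1]]^T, v_2 = [[0, 0, 1, 0]]^T. Check: (A - 4I) v_2 = [[0, 0, 0, 0]]^T = 0.

v_1 = [[0, 2, 0, 1]]^T, v_2 = [[0, 0, 1, 0]]^T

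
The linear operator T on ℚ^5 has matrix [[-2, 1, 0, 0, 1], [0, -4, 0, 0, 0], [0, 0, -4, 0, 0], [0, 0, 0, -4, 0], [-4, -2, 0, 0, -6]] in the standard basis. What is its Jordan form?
J = [[-4, 1, 0, 0, 0], [0, -4, 0, 0, 0], [0, 0, -4, 0, 0], [0, 0, 0, -4, 0], [0, 0, 0, 0, -4]]

The characteristic polynomial is det(xI - A) = (x + 4)^5, so the eigenvalues are -4 (algebraic multiplicity 5).

For λ = -4: rank(A + 4I) = 1, rank((A + 4I)^2) = 0. The eigenspace has dimension 5 - 1 = 4, so there are 4 Jordan blocks; the rank sequence gives block sizes [2, 1, 1, 1].

Assembling the blocks gives the Jordan form J above.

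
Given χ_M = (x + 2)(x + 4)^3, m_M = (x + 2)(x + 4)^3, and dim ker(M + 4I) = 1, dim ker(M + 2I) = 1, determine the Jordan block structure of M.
Jordan blocks: (-4, 3), (-2, 1)

λ = -4: algebraic multiplicity 3 (exponent in χ_M), largest block size 3 (exponent in m_M), 1 block (geometric multiplicity). This forces block sizes [3].
λ = -2: algebraic multiplicity 1 (exponent in χ_M), largest block size 1 (exponent in m_M), 1 block (geometric multiplicity). This forces block sizes [1].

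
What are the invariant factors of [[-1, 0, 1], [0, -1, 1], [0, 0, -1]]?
x + 1, (x + 1)^2

The Jordan structure of A has elementary divisors (x + 1)^2, (x + 1). Arranging the block sizes at each eigenvalue in decreasing order and taking row products gives the invariant factors.

Invariant factors (smallest first, each dividing the next): x + 1, (x + 1)^2.

Check: the last factor (x + 1)^2 is the minimal polynomial, and the product (x + 1)^3 is the characteristic polynomial.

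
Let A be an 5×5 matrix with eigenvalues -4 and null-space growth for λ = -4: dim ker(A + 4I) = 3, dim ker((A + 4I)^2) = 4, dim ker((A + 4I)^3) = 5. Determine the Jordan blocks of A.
λ = -4: successive nullity increments [3, 1, 1] count blocks of size ≥ k; block sizes are [3, 1, 1].

Jordan blocks: (-4, 3), (-4, 1), (-4, 1)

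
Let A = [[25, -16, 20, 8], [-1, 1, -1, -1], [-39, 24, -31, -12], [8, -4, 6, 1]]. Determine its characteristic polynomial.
χ_A(x) = (x + 1)^4

xI - A = [[x - 25, 16, -20, -8], [1, x - 1, 1, 1], [39, -24, x + 31, 12], [-8, 4, -6, x - 1]].

Expanding det(xI - A) along the first row:
det(xI - A) = + (x - 25)·det([[x - 1, 1, 1], [-24, x + 31, 12], [4, -6, x - 1]]) - (16)·det([[1, 1, 1], [39, x + 31, 12], [-8, -6, x - 1]]) + (-20)·det([[1, x - 1, 1], [39, -24, 12], [-8, 4, x - 1]]) - (-8)·det([[1, x - 1, 1], [39, -24, x + 31], [-8, 4, -6]]).

Evaluating gives χ_A(x) = x^4 + 4x^3 + 6x^2 + 4x + 1 = (x + 1)^4.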